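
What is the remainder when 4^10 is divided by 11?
Using Fermat: 4^{10} ≡ 1 mod 11. 10 ≡ 0 mod 10. So 4^{10} ≡ 4^{0} ≡ 1 mod 11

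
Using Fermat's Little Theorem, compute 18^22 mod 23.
By Fermat's Little Theorem, 18^{22} ≡ 1 (mod 23) since 23 is prime and gcd(18, 23) = 1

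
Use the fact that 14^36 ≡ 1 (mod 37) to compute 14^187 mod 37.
By Fermat: 14^{36} ≡ 1 (mod 37). 187 ≡ 7 (mod 36). So 14^{187} ≡ 14^{7} ≡ 23 (mod 37)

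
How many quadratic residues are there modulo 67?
The squaring map on Z_67* is 2-to-1, so there are (66)/2 = 33 QRs.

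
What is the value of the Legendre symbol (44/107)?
(44/107) = 44^{53} mod 107 = 1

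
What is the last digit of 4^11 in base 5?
Using Fermat: 4^{4} ≡ 1 (mod 5). 11 ≡ 3 (mod 4). So 4^{11} ≡ 4^{3} ≡ 4 (mod 5)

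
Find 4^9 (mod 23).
By repeated squaring (mod 23): 4^{1}≡4, 4^{2}≡16, 4^{4}≡3, 4^{8}≡9. Then 4^{9} = 4^{8+1} ≡ 9 × 4 ≡ 13 (mod 23)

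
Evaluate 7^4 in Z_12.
7^{4} = 2401 ≡ 1 mod 12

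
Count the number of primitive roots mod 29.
There are φ(29-1) = φ(28) = 12 primitive roots modulo 29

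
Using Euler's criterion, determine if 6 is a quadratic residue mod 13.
By Euler's criterion: 6^{6} ≡ 12 mod 13. Since this equals -1 (≡ 12), 6 is not a QR.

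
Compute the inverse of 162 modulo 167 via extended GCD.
Extended GCD: 162(-67) + 167(65) = 1. So 162^(-1) ≡ -67 ≡ 100 (mod 167). Verify: 162 × 100 = 16200 ≡ 1 (mod 167)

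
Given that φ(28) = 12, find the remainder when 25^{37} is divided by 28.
By Euler: 25^{12} ≡ 1 mod 28 since gcd(25, 28) = 1. 37 = 3×12 + 1. So 25^{37} ≡ 25^{1} ≡ 25 mod 28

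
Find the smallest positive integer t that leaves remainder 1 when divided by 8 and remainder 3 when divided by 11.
M = 8 × 11 = 88. M₁ = 11, y₁ ≡ 3 (mod 8). M₂ = 8, y₂ ≡ 7 (mod 11). t = 1×11×3 + 3×8×7 ≡ 25 (mod 88)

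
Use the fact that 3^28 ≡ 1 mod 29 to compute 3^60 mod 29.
By Fermat: 3^{28} ≡ 1 mod 29. 60 = 2×28 + 4. So 3^{60} ≡ 3^{4} ≡ 23 mod 29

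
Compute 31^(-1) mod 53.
Since 53 is prime, by Fermat 31^(-1) ≡ 31^{51} ≡ 12 mod 53. Verify: 31 × 12 = 372 ≡ 1 mod 53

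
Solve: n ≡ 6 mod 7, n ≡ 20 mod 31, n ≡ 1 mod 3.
M = 7 × 31 × 3 = 651. M₁ = 93, y₁ ≡ 4 mod 7. M₂ = 21, y₂ ≡ 3 mod 31. M₃ = 217, y₃ ≡ 1 mod 3. n = 6×93×4 + 20×21×3 + 1×217×1 ≡ 454 mod 651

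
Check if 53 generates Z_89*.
53^{44} ≡ 1 mod 89 and 44 < 88, so ord_89(53) = 44 ≠ 88 and 53 is not a primitive root.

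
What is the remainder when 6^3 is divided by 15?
6^{3} = 216 ≡ 6 (mod 15)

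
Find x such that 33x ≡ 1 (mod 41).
Since 41 is prime, by Fermat 33^(-1) ≡ 33^{39} ≡ 5 (mod 41). Verify: 33 × 5 = 165 ≡ 1 (mod 41)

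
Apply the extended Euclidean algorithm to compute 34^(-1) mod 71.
Extended GCD: 34(23) + 71(-11) = 1. So 34^(-1) ≡ 23 mod 71. Verify: 34 × 23 = 782 ≡ 1 mod 71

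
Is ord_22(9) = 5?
Powers of 9 mod 22: 9^1≡9, 9^2≡15, 9^3≡3, 9^4≡5, 9^5≡1. First k with 9^k≡1 is k=5. Yes, ord_22(9) = 5.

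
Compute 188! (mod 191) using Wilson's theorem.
(190)! = (188)! × (189) × (190) ≡ -1 (mod 191). So (188)! ≡ -1 × [(190)(189)]^(-1) ≡ 95 (mod 191)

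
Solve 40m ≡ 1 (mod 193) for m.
Since 193 is prime, by Fermat 40^(-1) ≡ 40^{191} ≡ 111 (mod 193). Verify: 40 × 111 = 4440 ≡ 1 (mod 193)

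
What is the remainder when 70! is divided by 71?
By Wilson's theorem, (70)! ≡ -1 ≡ 70 (mod 71)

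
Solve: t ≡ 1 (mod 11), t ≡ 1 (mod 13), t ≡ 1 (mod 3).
M = 11 × 13 × 3 = 429. M₁ = 39, y₁ ≡ 2 (mod 11). M₂ = 33, y₂ ≡ 2 (mod 13). M₃ = 143, y₃ ≡ 2 (mod 3). t = 1×39×2 + 1×33×2 + 1×143×2 ≡ 1 (mod 429)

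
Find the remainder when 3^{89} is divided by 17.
By Fermat: 3^{16} ≡ 1 (mod 17). 89 = 5×16 + 9. So 3^{89} ≡ 3^{9} ≡ 14 (mod 17)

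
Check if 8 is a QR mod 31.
By Euler's criterion: 8^{15} ≡ 1 (mod 31). Since this equals 1, 8 is a QR.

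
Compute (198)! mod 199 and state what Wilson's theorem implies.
(198)! mod 199 = 198. Since this equals -1 mod 199, Wilson confirms 199 is prime.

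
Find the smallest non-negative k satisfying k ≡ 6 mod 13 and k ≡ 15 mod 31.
M = 13 × 31 = 403. M₁ = 31, y₁ ≡ 8 mod 13. M₂ = 13, y₂ ≡ 12 mod 31. k = 6×31×8 + 15×13×12 ≡ 201 mod 403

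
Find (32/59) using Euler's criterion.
(32/59) = 32^{29} mod 59 = -1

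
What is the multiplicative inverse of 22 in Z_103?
Since 103 is prime, by Fermat 22^(-1) ≡ 22^{101} ≡ 89 (mod 103). Verify: 22 × 89 = 1958 ≡ 1 (mod 103)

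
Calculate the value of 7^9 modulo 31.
By repeated squaring mod 31: 7^{1}≡7, 7^{2}≡18, 7^{4}≡14, 7^{8}≡10. Then 7^{9} = 7^{8+1} ≡ 10 × 7 ≡ 8 mod 31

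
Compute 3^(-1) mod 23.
Since 23 is prime, by Fermat 3^(-1) ≡ 3^{21} ≡ 8 mod 23. Verify: 3 × 8 = 24 ≡ 1 mod 23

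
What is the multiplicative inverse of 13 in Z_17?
Since 17 is prime, by Fermat 13^(-1) ≡ 13^{15} ≡ 4 (mod 17). Verify: 13 × 4 = 52 ≡ 1 (mod 17)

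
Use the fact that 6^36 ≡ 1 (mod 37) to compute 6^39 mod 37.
By Fermat: 6^{36} ≡ 1 (mod 37). So 6^{39} = 6^{36} · 6^{3} ≡ 6^{3} ≡ 31 (mod 37)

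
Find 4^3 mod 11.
4^{3} = 64 ≡ 9 mod 11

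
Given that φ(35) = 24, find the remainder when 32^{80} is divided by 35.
By Euler: 32^{24} ≡ 1 (mod 35) since gcd(32, 35) = 1. 80 = 3×24 + 8. So 32^{80} ≡ 32^{8} ≡ 16 (mod 35)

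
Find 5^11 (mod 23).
By repeated squaring (mod 23): 5^{1}≡5, 5^{2}≡2, 5^{4}≡4, 5^{8}≡16. Then 5^{11} = 5^{8+2+1} ≡ 16 × 2 × 5 ≡ 22 (mod 23)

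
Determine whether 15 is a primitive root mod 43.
15^{21} ≡ 1 (mod 43) and 21 < 42, so ord_43(15) = 21 ≠ 42 and 15 is not a primitive root.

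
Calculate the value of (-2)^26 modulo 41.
By repeated squaring (mod 41): (-2)^{1}≡39, (-2)^{2}≡4, (-2)^{4}≡16, (-2)^{8}≡10, (-2)^{16}≡18. Then (-2)^{26} = (-2)^{16+8+2} ≡ 18 × 10 × 4 ≡ 23 (mod 41)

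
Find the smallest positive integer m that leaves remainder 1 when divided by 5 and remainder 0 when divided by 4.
M = 5 × 4 = 20. M₁ = 4, y₁ ≡ 4 mod 5. M₂ = 5, y₂ ≡ 1 mod 4. m = 1×4×4 + 0×5×1 ≡ 16 mod 20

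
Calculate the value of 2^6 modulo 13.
By repeated squaring mod 13: 2^{1}≡2, 2^{2}≡4, 2^{4}≡3. Then 2^{6} = 2^{4+2} ≡ 3 × 4 ≡ 12 mod 13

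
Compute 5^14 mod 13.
Using Fermat: 5^{12} ≡ 1 (mod 13). 14 ≡ 2 (mod 12). So 5^{14} ≡ 5^{2} ≡ 12 (mod 13)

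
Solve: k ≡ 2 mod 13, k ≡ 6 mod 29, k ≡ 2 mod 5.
M = 13 × 29 × 5 = 1885. M₁ = 145, y₁ ≡ 7 mod 13. M₂ = 65, y₂ ≡ 25 mod 29. M₃ = 377, y₃ ≡ 3 mod 5. k = 2×145×7 + 6×65×25 + 2×377×3 ≡ 847 mod 1885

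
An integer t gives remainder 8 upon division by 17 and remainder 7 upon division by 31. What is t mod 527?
M = 17 × 31 = 527. M₁ = 31, y₁ ≡ 11 mod 17. M₂ = 17, y₂ ≡ 11 mod 31. t = 8×31×11 + 7×17×11 ≡ 348 mod 527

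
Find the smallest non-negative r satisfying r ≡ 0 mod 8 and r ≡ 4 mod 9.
M = 8 × 9 = 72. M₁ = 9, y₁ ≡ 1 mod 8. M₂ = 8, y₂ ≡ 8 mod 9. r = 0×9×1 + 4×8×8 ≡ 40 mod 72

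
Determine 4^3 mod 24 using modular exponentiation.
4^{3} = 64 ≡ 16 (mod 24)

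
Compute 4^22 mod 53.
By repeated squaring (mod 53): 4^{1}≡4, 4^{2}≡16, 4^{4}≡44, 4^{8}≡28, 4^{16}≡42. Then 4^{22} = 4^{16+4+2} ≡ 42 × 44 × 16 ≡ 47 (mod 53)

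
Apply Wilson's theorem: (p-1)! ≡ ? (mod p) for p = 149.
By Wilson's theorem, (148)! ≡ -1 ≡ 148 mod 149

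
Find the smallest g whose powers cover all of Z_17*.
g = 3. Powers: [3, 9, 10, 13, 5, 15, 11, ...] generates all 16 non-zero residues.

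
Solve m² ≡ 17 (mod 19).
The square roots of 17 mod 19 are 6 and 13. Verify: 6² = 36 ≡ 17 (mod 19)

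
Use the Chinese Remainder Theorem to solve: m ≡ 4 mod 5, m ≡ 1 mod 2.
M = 5 × 2 = 10. M₁ = 2, y₁ ≡ 3 mod 5. M₂ = 5, y₂ ≡ 1 mod 2. m = 4×2×3 + 1×5×1 ≡ 9 mod 10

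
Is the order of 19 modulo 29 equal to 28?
Powers of 19 mod 29: 19^1≡19, 19^2≡13, 19^3≡15, 19^4≡24, 19^5≡21, 19^6≡22, 19^7≡12, 19^8≡25, 19^9≡11, 19^10≡6, 19^11≡27, 19^12≡20, 19^13≡3, 19^14≡28, 19^15≡10, 19^16≡16, 19^17≡14, 19^18≡5, 19^19≡8, 19^20≡7, 19^21≡17, 19^22≡4, 19^23≡18, 19^24≡23, 19^25≡2, 19^26≡9, 19^27≡26, 19^28≡1. First k with 19^k≡1 is k=28. Yes, ord_29(19) = 28.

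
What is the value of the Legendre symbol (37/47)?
(37/47) = 37^{23} mod 47 = 1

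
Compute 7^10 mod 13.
By repeated squaring (mod 13): 7^{1}≡7, 7^{2}≡10, 7^{4}≡9, 7^{8}≡3. Then 7^{10} = 7^{8+2} ≡ 3 × 10 ≡ 4 (mod 13)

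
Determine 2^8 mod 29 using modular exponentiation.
By repeated squaring mod 29: 2^{1}≡2, 2^{2}≡4, 2^{4}≡16, 2^{8}≡24. So 2^{8} ≡ 24 mod 29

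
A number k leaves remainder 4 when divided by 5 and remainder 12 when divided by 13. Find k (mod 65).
M = 5 × 13 = 65. M₁ = 13, y₁ ≡ 2 (mod 5). M₂ = 5, y₂ ≡ 8 (mod 13). k = 4×13×2 + 12×5×8 ≡ 64 (mod 65)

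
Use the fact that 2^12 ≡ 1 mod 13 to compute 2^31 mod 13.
By Fermat: 2^{12} ≡ 1 mod 13. 31 = 2×12 + 7. So 2^{31} ≡ 2^{7} ≡ 11 mod 13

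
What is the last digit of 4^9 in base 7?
Using Fermat: 4^{6} ≡ 1 (mod 7). 9 ≡ 3 (mod 6). So 4^{9} ≡ 4^{3} ≡ 1 (mod 7)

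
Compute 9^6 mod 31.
By repeated squaring mod 31: 9^{1}≡9, 9^{2}≡19, 9^{4}≡20. Then 9^{6} = 9^{4+2} ≡ 20 × 19 ≡ 8 mod 31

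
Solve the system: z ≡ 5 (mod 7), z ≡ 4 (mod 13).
M = 7 × 13 = 91. M₁ = 13, y₁ ≡ 6 (mod 7). M₂ = 7, y₂ ≡ 2 (mod 13). z = 5×13×6 + 4×7×2 ≡ 82 (mod 91)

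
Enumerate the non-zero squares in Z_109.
QRs mod 109: {1, 3, 4, 5, 7, 9, 12, 15, 16, 20, 21, 22, 25, 26, 27, 28, 29, 31, 34, 35, 36, 38, 43, 45, 46, 48, 49, 60, 61, 63, 64, 66, 71, 73, 74, 75, 78, 80, 81, 82, 83, 84, 87, 88, 89, 93, 94, 97, 100, 102, 104, 105, 106, 108}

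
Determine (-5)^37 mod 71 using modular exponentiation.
By repeated squaring (mod 71): (-5)^{1}≡66, (-5)^{2}≡25, (-5)^{4}≡57, (-5)^{8}≡54, (-5)^{16}≡5, (-5)^{32}≡25. Then (-5)^{37} = (-5)^{32+4+1} ≡ 25 × 57 × 66 ≡ 46 (mod 71)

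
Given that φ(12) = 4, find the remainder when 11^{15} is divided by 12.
By Euler: 11^{4} ≡ 1 mod 12 since gcd(11, 12) = 1. 15 = 3×4 + 3. So 11^{15} ≡ 11^{3} ≡ 11 mod 12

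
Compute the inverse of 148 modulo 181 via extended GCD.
Extended GCD: 148(-11) + 181(9) = 1. So 148^(-1) ≡ -11 ≡ 170 mod 181. Verify: 148 × 170 = 25160 ≡ 1 mod 181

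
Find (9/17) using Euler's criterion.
(9/17) = 9^{8} mod 17 = 1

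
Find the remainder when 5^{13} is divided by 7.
By Fermat: 5^{6} ≡ 1 mod 7. 13 = 2×6 + 1. So 5^{13} ≡ 5^{1} ≡ 5 mod 7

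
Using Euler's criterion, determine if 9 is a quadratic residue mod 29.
By Euler's criterion: 9^{14} ≡ 1 mod 29. Since this equals 1, 9 is a QR.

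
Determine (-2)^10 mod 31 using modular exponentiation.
By repeated squaring (mod 31): (-2)^{1}≡29, (-2)^{2}≡4, (-2)^{4}≡16, (-2)^{8}≡8. Then (-2)^{10} = (-2)^{8+2} ≡ 8 × 4 ≡ 1 (mod 31)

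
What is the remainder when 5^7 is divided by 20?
By repeated squaring mod 20: 5^{1}≡5, 5^{2}≡5, 5^{4}≡5. Then 5^{7} = 5^{4+2+1} ≡ 5 × 5 × 5 ≡ 5 mod 20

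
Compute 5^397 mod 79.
Using Fermat: 5^{78} ≡ 1 (mod 79). 397 ≡ 7 (mod 78). So 5^{397} ≡ 5^{7} ≡ 73 (mod 79)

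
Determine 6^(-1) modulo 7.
Since 7 is prime, by Fermat 6^(-1) ≡ 6^{5} ≡ 6 mod 7. Verify: 6 × 6 = 36 ≡ 1 mod 7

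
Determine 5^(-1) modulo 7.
Since 7 is prime, by Fermat 5^(-1) ≡ 5^{5} ≡ 3 (mod 7). Verify: 5 × 3 = 15 ≡ 1 (mod 7)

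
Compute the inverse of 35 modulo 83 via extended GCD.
Extended GCD: 35(19) + 83(-8) = 1. So 35^(-1) ≡ 19 (mod 83). Verify: 35 × 19 = 665 ≡ 1 (mod 83)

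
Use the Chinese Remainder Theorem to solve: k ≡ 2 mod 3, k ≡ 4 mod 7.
M = 3 × 7 = 21. M₁ = 7, y₁ ≡ 1 mod 3. M₂ = 3, y₂ ≡ 5 mod 7. k = 2×7×1 + 4×3×5 ≡ 11 mod 21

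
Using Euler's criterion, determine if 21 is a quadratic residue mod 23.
By Euler's criterion: 21^{11} ≡ 22 mod 23. Since this equals -1 (≡ 22), 21 is not a QR.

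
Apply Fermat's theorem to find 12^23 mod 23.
By Fermat: 12^{22} ≡ 1 mod 23. So 12^{23} = 12^{22} · 12^{1} ≡ 12^{1} ≡ 12 mod 23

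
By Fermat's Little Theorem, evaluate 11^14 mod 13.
By Fermat: 11^{12} ≡ 1 (mod 13). So 11^{14} = 11^{12} · 11^{2} ≡ 11^{2} ≡ 4 (mod 13)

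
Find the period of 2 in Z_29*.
Powers of 2 mod 29: 2^1≡2, 2^2≡4, 2^3≡8, 2^4≡16, 2^5≡3, 2^6≡6, 2^7≡12, 2^8≡24, 2^9≡19, 2^10≡9, 2^11≡18, 2^12≡7, 2^13≡14, 2^14≡28, 2^15≡27, 2^16≡25, 2^17≡21, 2^18≡13, 2^19≡26, 2^20≡23, 2^21≡17, 2^22≡5, 2^23≡10, 2^24≡20, 2^25≡11, 2^26≡22, 2^27≡15, 2^28≡1. So the order of 2 is 28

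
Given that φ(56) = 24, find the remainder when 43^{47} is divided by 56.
By Euler: 43^{24} ≡ 1 (mod 56) since gcd(43, 56) = 1. 47 = 1×24 + 23. So 43^{47} ≡ 43^{23} ≡ 43 (mod 56)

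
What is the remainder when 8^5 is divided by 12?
By repeated squaring mod 12: 8^{1}≡8, 8^{2}≡4, 8^{4}≡4. Then 8^{5} = 8^{4+1} ≡ 4 × 8 ≡ 8 mod 12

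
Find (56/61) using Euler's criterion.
(56/61) = 56^{30} mod 61 = 1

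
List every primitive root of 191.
There are φ(190) = 72 primitive roots mod 191: {19, 21, 22, 28, 29, 33, 35, 42, 44, 47, 53, 56, 57, 58, 61, 62, 63, 71, 73, 74, 76, 83, 87, 88, 89, 91, 93, 94, 95, 99, 101, 105, 106, 110, 111, 112, 113, 114, 116, 119, 123, 124, 126, 127, 131, 132, 137, 140, 141, 143, 145, 146, 148, 151, 157, 164, 165, 167, 168, 171, 173, 174, 175, 176, 178, 179, 181, 182, 183, 187, 188, 189}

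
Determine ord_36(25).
Powers of 25 mod 36: 25^1≡25, 25^2≡13, 25^3≡1. ord_36(25) = 3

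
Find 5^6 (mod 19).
By repeated squaring (mod 19): 5^{1}≡5, 5^{2}≡6, 5^{4}≡17. Then 5^{6} = 5^{4+2} ≡ 17 × 6 ≡ 7 (mod 19)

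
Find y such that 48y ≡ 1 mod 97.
Since 97 is prime, by Fermat 48^(-1) ≡ 48^{95} ≡ 95 mod 97. Verify: 48 × 95 = 4560 ≡ 1 mod 97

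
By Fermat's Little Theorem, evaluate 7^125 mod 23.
By Fermat: 7^{22} ≡ 1 (mod 23). 125 = 5×22 + 15. So 7^{125} ≡ 7^{15} ≡ 14 (mod 23)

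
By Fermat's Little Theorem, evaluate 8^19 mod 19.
By Fermat: 8^{18} ≡ 1 mod 19. So 8^{19} = 8^{18} · 8^{1} ≡ 8^{1} ≡ 8 mod 19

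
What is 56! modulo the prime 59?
(58)! = (56)! × (57) × (58) ≡ -1 (mod 59). So (56)! ≡ -1 × [(58)(57)]^(-1) ≡ 29 (mod 59)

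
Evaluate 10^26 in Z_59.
By repeated squaring mod 59: 10^{1}≡10, 10^{2}≡41, 10^{4}≡29, 10^{8}≡15, 10^{16}≡48. Then 10^{26} = 10^{16+8+2} ≡ 48 × 15 × 41 ≡ 20 mod 59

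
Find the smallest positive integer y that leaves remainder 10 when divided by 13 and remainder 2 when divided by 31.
M = 13 × 31 = 403. M₁ = 31, y₁ ≡ 8 (mod 13). M₂ = 13, y₂ ≡ 12 (mod 31). y = 10×31×8 + 2×13×12 ≡ 374 (mod 403)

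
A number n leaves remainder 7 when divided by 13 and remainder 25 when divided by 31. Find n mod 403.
M = 13 × 31 = 403. M₁ = 31, y₁ ≡ 8 mod 13. M₂ = 13, y₂ ≡ 12 mod 31. n = 7×31×8 + 25×13×12 ≡ 397 mod 403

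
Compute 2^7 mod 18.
By repeated squaring (mod 18): 2^{1}≡2, 2^{2}≡4, 2^{4}≡16. Then 2^{7} = 2^{4+2+1} ≡ 16 × 4 × 2 ≡ 2 (mod 18)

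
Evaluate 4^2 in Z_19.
4^{2} = 16 ≡ 16 mod 19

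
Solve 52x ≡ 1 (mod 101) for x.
Since 101 is prime, by Fermat 52^(-1) ≡ 52^{99} ≡ 68 (mod 101). Verify: 52 × 68 = 3536 ≡ 1 (mod 101)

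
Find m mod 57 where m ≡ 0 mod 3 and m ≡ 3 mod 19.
M = 3 × 19 = 57. M₁ = 19, y₁ ≡ 1 mod 3. M₂ = 3, y₂ ≡ 13 mod 19. m = 0×19×1 + 3×3×13 ≡ 3 mod 57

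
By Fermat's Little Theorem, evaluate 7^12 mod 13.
By Fermat's Little Theorem, 7^{12} ≡ 1 mod 13 since 13 is prime and gcd(7, 13) = 1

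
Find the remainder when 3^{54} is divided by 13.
By Fermat: 3^{12} ≡ 1 (mod 13). 54 = 4×12 + 6. So 3^{54} ≡ 3^{6} ≡ 1 (mod 13)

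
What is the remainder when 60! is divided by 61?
By Wilson's theorem, (60)! ≡ -1 ≡ 60 mod 61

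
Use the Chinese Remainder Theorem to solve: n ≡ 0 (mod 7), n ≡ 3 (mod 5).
M = 7 × 5 = 35. M₁ = 5, y₁ ≡ 3 (mod 7). M₂ = 7, y₂ ≡ 3 (mod 5). n = 0×5×3 + 3×7×3 ≡ 28 (mod 35)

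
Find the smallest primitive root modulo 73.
g = 5. For each prime q|72: 5^{36}≡72, 5^{24}≡8, none ≡ 1, so ord_73(5) = 72 and 5 is a primitive root.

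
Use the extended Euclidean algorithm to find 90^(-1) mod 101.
Extended GCD: 90(-46) + 101(41) = 1. So 90^(-1) ≡ -46 ≡ 55 mod 101. Verify: 90 × 55 = 4950 ≡ 1 mod 101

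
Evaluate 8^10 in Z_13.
By repeated squaring mod 13: 8^{1}≡8, 8^{2}≡12, 8^{4}≡1, 8^{8}≡1. Then 8^{10} = 8^{8+2} ≡ 1 × 12 ≡ 12 mod 13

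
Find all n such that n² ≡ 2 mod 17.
The square roots of 2 mod 17 are 6 and 11. Verify: 6² = 36 ≡ 2 mod 17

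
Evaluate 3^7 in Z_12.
By repeated squaring mod 12: 3^{1}≡3, 3^{2}≡9, 3^{4}≡9. Then 3^{7} = 3^{4+2+1} ≡ 9 × 9 × 3 ≡ 3 mod 12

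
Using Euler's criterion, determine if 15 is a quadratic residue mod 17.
By Euler's criterion: 15^{8} ≡ 1 mod 17. Since this equals 1, 15 is a QR.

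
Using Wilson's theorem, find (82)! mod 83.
By Wilson's theorem, (82)! ≡ -1 ≡ 82 (mod 83)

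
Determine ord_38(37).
Powers of 37 mod 38: 37^1≡37, 37^2≡1. ord_38(37) = 2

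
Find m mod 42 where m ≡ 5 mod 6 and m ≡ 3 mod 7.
M = 6 × 7 = 42. M₁ = 7, y₁ ≡ 1 mod 6. M₂ = 6, y₂ ≡ 6 mod 7. m = 5×7×1 + 3×6×6 ≡ 17 mod 42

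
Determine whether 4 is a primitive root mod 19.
4^{9} ≡ 1 (mod 19) and 9 < 18, so ord_19(4) = 9 ≠ 18 and 4 is not a primitive root.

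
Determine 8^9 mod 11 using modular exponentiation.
By repeated squaring mod 11: 8^{1}≡8, 8^{2}≡9, 8^{4}≡4, 8^{8}≡5. Then 8^{9} = 8^{8+1} ≡ 5 × 8 ≡ 7 mod 11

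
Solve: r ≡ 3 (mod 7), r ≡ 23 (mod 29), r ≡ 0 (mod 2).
M = 7 × 29 × 2 = 406. M₁ = 58, y₁ ≡ 4 (mod 7). M₂ = 14, y₂ ≡ 27 (mod 29). M₃ = 203, y₃ ≡ 1 (mod 2). r = 3×58×4 + 23×14×27 + 0×203×1 ≡ 52 (mod 406)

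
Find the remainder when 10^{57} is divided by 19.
By Fermat: 10^{18} ≡ 1 (mod 19). 57 = 3×18 + 3. So 10^{57} ≡ 10^{3} ≡ 12 (mod 19)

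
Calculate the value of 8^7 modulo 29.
By repeated squaring (mod 29): 8^{1}≡8, 8^{2}≡6, 8^{4}≡7. Then 8^{7} = 8^{4+2+1} ≡ 7 × 6 × 8 ≡ 17 (mod 29)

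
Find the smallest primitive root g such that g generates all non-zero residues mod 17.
g = 3. Powers: [3, 9, 10, 13, 5, 15, ...] generates all 16 non-zero residues.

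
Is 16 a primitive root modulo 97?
16^{12} ≡ 1 (mod 97) and 12 < 96, so ord_97(16) = 12 ≠ 96 and 16 is not a primitive root.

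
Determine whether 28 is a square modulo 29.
By Euler's criterion: 28^{14} ≡ 1 mod 29. Since this equals 1, 28 is a QR.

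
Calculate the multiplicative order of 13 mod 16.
Powers of 13 mod 16: 13^1≡13, 13^2≡9, 13^3≡5, 13^4≡1. ord_16(13) = 4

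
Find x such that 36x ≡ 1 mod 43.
Since 43 is prime, by Fermat 36^(-1) ≡ 36^{41} ≡ 6 mod 43. Verify: 36 × 6 = 216 ≡ 1 mod 43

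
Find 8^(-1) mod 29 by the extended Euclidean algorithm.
Extended GCD: 8(11) + 29(-3) = 1. So 8^(-1) ≡ 11 mod 29. Verify: 8 × 11 = 88 ≡ 1 mod 29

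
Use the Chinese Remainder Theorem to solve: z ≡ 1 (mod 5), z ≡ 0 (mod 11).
M = 5 × 11 = 55. M₁ = 11, y₁ ≡ 1 (mod 5). M₂ = 5, y₂ ≡ 9 (mod 11). z = 1×11×1 + 0×5×9 ≡ 11 (mod 55)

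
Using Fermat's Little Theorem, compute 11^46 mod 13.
By Fermat: 11^{12} ≡ 1 mod 13. 46 = 3×12 + 10. So 11^{46} ≡ 11^{10} ≡ 10 mod 13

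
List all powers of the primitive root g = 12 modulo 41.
12^1, 12^2, ..., 12^{40} mod 41: [12, 21, 6, 31, 3, 36, 22, 18, 11, 9, 26, 25, 13, 33, 27, 37, 34, 39, 17, 40, 29, 20, 35, 10, 38, 5, 19, 23, 30, 32, 15, 16, 28, 8, 14, 4, 7, 2, 24, 1]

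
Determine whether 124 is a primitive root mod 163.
ord_163(124) divides 162. For each prime q|162: 124^{81}≡162, 124^{54}≡58, none ≡ 1. So 124 has order 162 and is a primitive root mod 163.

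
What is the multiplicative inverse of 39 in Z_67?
Since 67 is prime, by Fermat 39^(-1) ≡ 39^{65} ≡ 55 (mod 67). Verify: 39 × 55 = 2145 ≡ 1 (mod 67)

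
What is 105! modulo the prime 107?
(106)! = (105)! × (106) ≡ -1 (mod 107). So (105)! ≡ -1 × (106)^(-1) ≡ (-1)×(-1) = 1 (mod 107)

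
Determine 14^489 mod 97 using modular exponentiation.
Using Fermat: 14^{96} ≡ 1 mod 97. 489 ≡ 9 mod 96. So 14^{489} ≡ 14^{9} ≡ 30 mod 97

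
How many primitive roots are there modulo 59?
A prime p has φ(p-1) primitive roots; here φ(58) = 28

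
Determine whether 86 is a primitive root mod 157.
86^{78} ≡ 1 mod 157 and 78 < 156, so ord_157(86) = 78 ≠ 156 and 86 is not a primitive root.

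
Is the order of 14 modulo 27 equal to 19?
Powers of 14 mod 27: 14^1≡14, 14^2≡7, 14^3≡17, 14^4≡22, 14^5≡11, 14^6≡19, 14^7≡23, 14^8≡25, 14^9≡26, 14^10≡13, 14^11≡20, 14^12≡10, 14^13≡5, 14^14≡16, 14^15≡8, 14^16≡4, 14^17≡2, 14^18≡1. Already 14^18≡1, so the order is 18 < 19. No, the actual order is 18.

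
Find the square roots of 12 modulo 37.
The square roots of 12 mod 37 are 7 and 30. Verify: 7² = 49 ≡ 12 mod 37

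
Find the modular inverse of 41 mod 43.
Since 43 is prime, by Fermat 41^(-1) ≡ 41^{41} ≡ 21 mod 43. Verify: 41 × 21 = 861 ≡ 1 mod 43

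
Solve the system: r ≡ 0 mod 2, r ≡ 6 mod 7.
M = 2 × 7 = 14. M₁ = 7, y₁ ≡ 1 mod 2. M₂ = 2, y₂ ≡ 4 mod 7. r = 0×7×1 + 6×2×4 ≡ 6 mod 14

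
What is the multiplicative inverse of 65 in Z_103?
Since 103 is prime, by Fermat 65^(-1) ≡ 65^{101} ≡ 84 (mod 103). Verify: 65 × 84 = 5460 ≡ 1 (mod 103)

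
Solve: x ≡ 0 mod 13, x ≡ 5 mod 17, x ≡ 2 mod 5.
M = 13 × 17 × 5 = 1105. M₁ = 85, y₁ ≡ 2 mod 13. M₂ = 65, y₂ ≡ 11 mod 17. M₃ = 221, y₃ ≡ 1 mod 5. x = 0×85×2 + 5×65×11 + 2×221×1 ≡ 702 mod 1105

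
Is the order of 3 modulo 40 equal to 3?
Powers of 3 mod 40: 3^1≡3, 3^2≡9, 3^3≡27, 3^4≡1. 3^3≡27≢1, so ord ≠ 3. No, the actual order is 4.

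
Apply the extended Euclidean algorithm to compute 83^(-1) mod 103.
Extended GCD: 83(36) + 103(-29) = 1. So 83^(-1) ≡ 36 mod 103. Verify: 83 × 36 = 2988 ≡ 1 mod 103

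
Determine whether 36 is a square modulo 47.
By Euler's criterion: 36^{23} ≡ 1 (mod 47). Since this equals 1, 36 is a QR.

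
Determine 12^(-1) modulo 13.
Since 13 is prime, by Fermat 12^(-1) ≡ 12^{11} ≡ 12 (mod 13). Verify: 12 × 12 = 144 ≡ 1 (mod 13)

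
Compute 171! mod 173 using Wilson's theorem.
(172)! = (171)! × (172) ≡ -1 mod 173. So (171)! ≡ -1 × (172)^(-1) ≡ (-1)×(-1) = 1 mod 173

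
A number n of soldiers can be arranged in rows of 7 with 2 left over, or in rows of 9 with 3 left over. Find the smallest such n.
M = 7 × 9 = 63. M₁ = 9, y₁ ≡ 4 (mod 7). M₂ = 7, y₂ ≡ 4 (mod 9). n = 2×9×4 + 3×7×4 ≡ 30 (mod 63)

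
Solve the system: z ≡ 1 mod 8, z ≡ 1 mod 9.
M = 8 × 9 = 72. M₁ = 9, y₁ ≡ 1 mod 8. M₂ = 8, y₂ ≡ 8 mod 9. z = 1×9×1 + 1×8×8 ≡ 1 mod 72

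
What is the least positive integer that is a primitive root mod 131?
g = 2. Powers: [2, 4, 8, 16, 32, 64, 128, 125, ...] generates all 130 non-zero residues.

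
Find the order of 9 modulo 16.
Powers of 9 mod 16: 9^1≡9, 9^2≡1. Order = 2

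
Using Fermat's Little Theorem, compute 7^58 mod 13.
By Fermat: 7^{12} ≡ 1 mod 13. 58 = 4×12 + 10. So 7^{58} ≡ 7^{10} ≡ 4 mod 13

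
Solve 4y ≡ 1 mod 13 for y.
Since 13 is prime, by Fermat 4^(-1) ≡ 4^{11} ≡ 10 mod 13. Verify: 4 × 10 = 40 ≡ 1 mod 13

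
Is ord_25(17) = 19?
Powers of 17 mod 25: 17^1≡17, 17^2≡14, 17^3≡13, 17^4≡21, 17^5≡7, 17^6≡19, 17^7≡23, 17^8≡16, 17^9≡22, 17^10≡24, 17^11≡8, 17^12≡11, 17^13≡12, 17^14≡4, 17^15≡18, 17^16≡6, 17^17≡2, 17^18≡9, 17^19≡3, 17^20≡1. 17^19≡3≢1, so ord ≠ 19. No, the actual order is 20.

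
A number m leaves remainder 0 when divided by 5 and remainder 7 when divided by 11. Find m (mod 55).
M = 5 × 11 = 55. M₁ = 11, y₁ ≡ 1 (mod 5). M₂ = 5, y₂ ≡ 9 (mod 11). m = 0×11×1 + 7×5×9 ≡ 40 (mod 55)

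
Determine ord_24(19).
Powers of 19 mod 24: 19^1≡19, 19^2≡1. So the order of 19 is 2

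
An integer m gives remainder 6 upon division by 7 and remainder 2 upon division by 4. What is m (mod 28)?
M = 7 × 4 = 28. M₁ = 4, y₁ ≡ 2 (mod 7). M₂ = 7, y₂ ≡ 3 (mod 4). m = 6×4×2 + 2×7×3 ≡ 6 (mod 28)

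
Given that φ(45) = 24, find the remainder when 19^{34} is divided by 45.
By Euler: 19^{24} ≡ 1 mod 45 since gcd(19, 45) = 1. 34 = 1×24 + 10. So 19^{34} ≡ 19^{10} ≡ 1 mod 45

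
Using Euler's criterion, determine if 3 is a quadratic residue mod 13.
By Euler's criterion: 3^{6} ≡ 1 mod 13. Since this equals 1, 3 is a QR.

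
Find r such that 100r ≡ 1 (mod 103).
Since 103 is prime, by Fermat 100^(-1) ≡ 100^{101} ≡ 34 (mod 103). Verify: 100 × 34 = 3400 ≡ 1 (mod 103)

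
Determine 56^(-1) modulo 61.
Since 61 is prime, by Fermat 56^(-1) ≡ 56^{59} ≡ 12 mod 61. Verify: 56 × 12 = 672 ≡ 1 mod 61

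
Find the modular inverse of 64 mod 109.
Since 109 is prime, by Fermat 64^(-1) ≡ 64^{107} ≡ 46 (mod 109). Verify: 64 × 46 = 2944 ≡ 1 (mod 109)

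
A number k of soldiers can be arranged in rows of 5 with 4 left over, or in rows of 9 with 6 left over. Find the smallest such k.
M = 5 × 9 = 45. M₁ = 9, y₁ ≡ 4 mod 5. M₂ = 5, y₂ ≡ 2 mod 9. k = 4×9×4 + 6×5×2 ≡ 24 mod 45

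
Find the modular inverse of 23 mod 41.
Since 41 is prime, by Fermat 23^(-1) ≡ 23^{39} ≡ 25 mod 41. Verify: 23 × 25 = 575 ≡ 1 mod 41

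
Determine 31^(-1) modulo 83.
Since 83 is prime, by Fermat 31^(-1) ≡ 31^{81} ≡ 75 mod 83. Verify: 31 × 75 = 2325 ≡ 1 mod 83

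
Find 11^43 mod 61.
By repeated squaring mod 61: 11^{1}≡11, 11^{2}≡60, 11^{4}≡1, 11^{8}≡1, 11^{16}≡1, 11^{32}≡1. Then 11^{43} = 11^{32+8+2+1} ≡ 1 × 1 × 60 × 11 ≡ 50 mod 61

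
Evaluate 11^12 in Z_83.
By repeated squaring (mod 83): 11^{1}≡11, 11^{2}≡38, 11^{4}≡33, 11^{8}≡10. Then 11^{12} = 11^{8+4} ≡ 10 × 33 ≡ 81 (mod 83)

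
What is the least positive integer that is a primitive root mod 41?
g = 6. Powers: [6, 36, 11, 25, 27, 39, 29, 10, 19, 32, ...] generates all 40 non-zero residues.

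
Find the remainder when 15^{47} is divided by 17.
By Fermat: 15^{16} ≡ 1 (mod 17). 47 = 2×16 + 15. So 15^{47} ≡ 15^{15} ≡ 8 (mod 17)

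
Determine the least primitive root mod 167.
g = 5. For each prime q|166: 5^{83}≡166, 5^{2}≡25, none ≡ 1, so ord_167(5) = 166 and 5 is a primitive root.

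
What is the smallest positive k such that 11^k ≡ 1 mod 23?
Powers of 11 mod 23: 11^1≡11, 11^2≡6, 11^3≡20, 11^4≡13, 11^5≡5, 11^6≡9, 11^7≡7, 11^8≡8, 11^9≡19, 11^10≡2, 11^11≡22, 11^12≡12, 11^13≡17, 11^14≡3, 11^15≡10, 11^16≡18, 11^17≡14, 11^18≡16, 11^19≡15, 11^20≡4, 11^21≡21, 11^22≡1. So the order of 11 is 22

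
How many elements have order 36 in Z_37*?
Number of primitive roots mod 37 = φ(p-1) = φ(36) = 12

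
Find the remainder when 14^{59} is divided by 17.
By Fermat: 14^{16} ≡ 1 mod 17. 59 = 3×16 + 11. So 14^{59} ≡ 14^{11} ≡ 10 mod 17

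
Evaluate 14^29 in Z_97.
By repeated squaring mod 97: 14^{1}≡14, 14^{2}≡2, 14^{4}≡4, 14^{8}≡16, 14^{16}≡62. Then 14^{29} = 14^{16+8+4+1} ≡ 62 × 16 × 4 × 14 ≡ 68 mod 97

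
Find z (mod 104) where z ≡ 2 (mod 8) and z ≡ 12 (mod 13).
M = 8 × 13 = 104. M₁ = 13, y₁ ≡ 5 (mod 8). M₂ = 8, y₂ ≡ 5 (mod 13). z = 2×13×5 + 12×8×5 ≡ 90 (mod 104)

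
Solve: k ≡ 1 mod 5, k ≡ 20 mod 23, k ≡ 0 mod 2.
M = 5 × 23 × 2 = 230. M₁ = 46, y₁ ≡ 1 mod 5. M₂ = 10, y₂ ≡ 7 mod 23. M₃ = 115, y₃ ≡ 1 mod 2. k = 1×46×1 + 20×10×7 + 0×115×1 ≡ 66 mod 230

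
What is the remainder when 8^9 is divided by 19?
By repeated squaring (mod 19): 8^{1}≡8, 8^{2}≡7, 8^{4}≡11, 8^{8}≡7. Then 8^{9} = 8^{8+1} ≡ 7 × 8 ≡ 18 (mod 19)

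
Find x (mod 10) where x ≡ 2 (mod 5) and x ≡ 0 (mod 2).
M = 5 × 2 = 10. M₁ = 2, y₁ ≡ 3 (mod 5). M₂ = 5, y₂ ≡ 1 (mod 2). x = 2×2×3 + 0×5×1 ≡ 2 (mod 10)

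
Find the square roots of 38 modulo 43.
The square roots of 38 mod 43 are 9 and 34. Verify: 9² = 81 ≡ 38 (mod 43)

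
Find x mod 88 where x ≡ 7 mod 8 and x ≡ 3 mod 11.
M = 8 × 11 = 88. M₁ = 11, y₁ ≡ 3 mod 8. M₂ = 8, y₂ ≡ 7 mod 11. x = 7×11×3 + 3×8×7 ≡ 47 mod 88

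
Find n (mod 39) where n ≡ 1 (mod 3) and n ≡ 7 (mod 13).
M = 3 × 13 = 39. M₁ = 13, y₁ ≡ 1 (mod 3). M₂ = 3, y₂ ≡ 9 (mod 13). n = 1×13×1 + 7×3×9 ≡ 7 (mod 39)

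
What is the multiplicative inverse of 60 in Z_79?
Since 79 is prime, by Fermat 60^(-1) ≡ 60^{77} ≡ 54 (mod 79). Verify: 60 × 54 = 3240 ≡ 1 (mod 79)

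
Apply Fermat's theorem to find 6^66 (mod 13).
By Fermat: 6^{12} ≡ 1 (mod 13). 66 = 5×12 + 6. So 6^{66} ≡ 6^{6} ≡ 12 (mod 13)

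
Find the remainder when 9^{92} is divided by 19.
By Fermat: 9^{18} ≡ 1 (mod 19). 92 = 5×18 + 2. So 9^{92} ≡ 9^{2} ≡ 5 (mod 19)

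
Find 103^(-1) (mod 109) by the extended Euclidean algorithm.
Extended GCD: 103(18) + 109(-17) = 1. So 103^(-1) ≡ 18 (mod 109). Verify: 103 × 18 = 1854 ≡ 1 (mod 109)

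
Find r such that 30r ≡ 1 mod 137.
Since 137 is prime, by Fermat 30^(-1) ≡ 30^{135} ≡ 32 mod 137. Verify: 30 × 32 = 960 ≡ 1 mod 137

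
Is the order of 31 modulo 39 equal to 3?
Powers of 31 mod 39: 31^1≡31, 31^2≡25, 31^3≡34, 31^4≡1. 31^3≡34≢1, so ord ≠ 3. No, the actual order is 4.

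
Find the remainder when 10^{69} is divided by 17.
By Fermat: 10^{16} ≡ 1 (mod 17). 69 = 4×16 + 5. So 10^{69} ≡ 10^{5} ≡ 6 (mod 17)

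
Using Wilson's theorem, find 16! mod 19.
(18)! = (16)! × (17) × (18) ≡ -1 (mod 19). So (16)! ≡ -1 × [(18)(17)]^(-1) ≡ 9 (mod 19)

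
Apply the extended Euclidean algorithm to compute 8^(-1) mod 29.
Extended GCD: 8(11) + 29(-3) = 1. So 8^(-1) ≡ 11 (mod 29). Verify: 8 × 11 = 88 ≡ 1 (mod 29)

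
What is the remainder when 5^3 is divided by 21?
5^{3} = 125 ≡ 20 (mod 21)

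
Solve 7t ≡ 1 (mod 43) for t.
Since 43 is prime, by Fermat 7^(-1) ≡ 7^{41} ≡ 37 (mod 43). Verify: 7 × 37 = 259 ≡ 1 (mod 43)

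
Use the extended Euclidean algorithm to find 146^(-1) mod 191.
Extended GCD: 146(-17) + 191(13) = 1. So 146^(-1) ≡ -17 ≡ 174 mod 191. Verify: 146 × 174 = 25404 ≡ 1 mod 191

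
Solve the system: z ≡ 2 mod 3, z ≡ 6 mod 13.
M = 3 × 13 = 39. M₁ = 13, y₁ ≡ 1 mod 3. M₂ = 3, y₂ ≡ 9 mod 13. z = 2×13×1 + 6×3×9 ≡ 32 mod 39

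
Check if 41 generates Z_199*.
ord_199(41) divides 198. For each prime q|198: 41^{99}≡198, 41^{66}≡92, 41^{18}≡103, none ≡ 1. So 41 has order 198 and is a primitive root mod 199.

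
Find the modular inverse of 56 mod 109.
Since 109 is prime, by Fermat 56^(-1) ≡ 56^{107} ≡ 37 mod 109. Verify: 56 × 37 = 2072 ≡ 1 mod 109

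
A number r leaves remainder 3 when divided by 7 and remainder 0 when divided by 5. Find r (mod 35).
M = 7 × 5 = 35. M₁ = 5, y₁ ≡ 3 (mod 7). M₂ = 7, y₂ ≡ 3 (mod 5). r = 3×5×3 + 0×7×3 ≡ 10 (mod 35)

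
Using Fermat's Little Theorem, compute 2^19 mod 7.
By Fermat: 2^{6} ≡ 1 mod 7. 19 = 3×6 + 1. So 2^{19} ≡ 2^{1} ≡ 2 mod 7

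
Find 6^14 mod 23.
By repeated squaring mod 23: 6^{1}≡6, 6^{2}≡13, 6^{4}≡8, 6^{8}≡18. Then 6^{14} = 6^{8+4+2} ≡ 18 × 8 × 13 ≡ 9 mod 23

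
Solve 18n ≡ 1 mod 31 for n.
Since 31 is prime, by Fermat 18^(-1) ≡ 18^{29} ≡ 19 mod 31. Verify: 18 × 19 = 342 ≡ 1 mod 31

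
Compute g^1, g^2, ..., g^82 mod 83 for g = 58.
58^1, 58^2, ..., 58^{82} mod 83: [58, 44, 62, 27, 72, 26, 14, 65, 35, 38, 46, 12, 32, 30, 80, 75, 34, 63, 2, 33, 5, 41, 54, 61, 52, 28, 47, 70, 76, 9, 24, 64, 60, 77, 67, 68, 43, 4, 66, 10, 82, 25, 39, 21, 56, 11, 57, 69, 18, 48, 45, 37, 71, 51, 53, 3, 8, 49, 20, 81, 50, 78, 42, 29, 22, 31, 55, 36, 13, 7, 74, 59, 19, 23, 6, 16, 15, 40, 79, 17, 73, 1]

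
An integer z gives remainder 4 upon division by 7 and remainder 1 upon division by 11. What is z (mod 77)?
M = 7 × 11 = 77. M₁ = 11, y₁ ≡ 2 (mod 7). M₂ = 7, y₂ ≡ 8 (mod 11). z = 4×11×2 + 1×7×8 ≡ 67 (mod 77)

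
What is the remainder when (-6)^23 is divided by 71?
By repeated squaring mod 71: (-6)^{1}≡65, (-6)^{2}≡36, (-6)^{4}≡18, (-6)^{8}≡40, (-6)^{16}≡38. Then (-6)^{23} = (-6)^{16+4+2+1} ≡ 38 × 18 × 36 × 65 ≡ 7 mod 71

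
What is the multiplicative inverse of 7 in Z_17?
Since 17 is prime, by Fermat 7^(-1) ≡ 7^{15} ≡ 5 mod 17. Verify: 7 × 5 = 35 ≡ 1 mod 17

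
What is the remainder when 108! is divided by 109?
By Wilson's theorem, (108)! ≡ -1 ≡ 108 (mod 109)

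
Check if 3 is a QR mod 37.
By Euler's criterion: 3^{18} ≡ 1 mod 37. Since this equals 1, 3 is a QR.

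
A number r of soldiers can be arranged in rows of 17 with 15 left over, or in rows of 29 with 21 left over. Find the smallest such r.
M = 17 × 29 = 493. M₁ = 29, y₁ ≡ 10 (mod 17). M₂ = 17, y₂ ≡ 12 (mod 29). r = 15×29×10 + 21×17×12 ≡ 253 (mod 493)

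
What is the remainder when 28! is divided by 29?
By Wilson's theorem, (28)! ≡ -1 ≡ 28 (mod 29)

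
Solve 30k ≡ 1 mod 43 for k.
Since 43 is prime, by Fermat 30^(-1) ≡ 30^{41} ≡ 33 mod 43. Verify: 30 × 33 = 990 ≡ 1 mod 43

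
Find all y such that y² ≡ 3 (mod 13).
The square roots of 3 mod 13 are 9 and 4. Verify: 9² = 81 ≡ 3 (mod 13)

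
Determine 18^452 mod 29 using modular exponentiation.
Using Fermat: 18^{28} ≡ 1 (mod 29). 452 ≡ 4 (mod 28). So 18^{452} ≡ 18^{4} ≡ 25 (mod 29)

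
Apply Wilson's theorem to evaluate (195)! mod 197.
(196)! = (195)! × (196) ≡ -1 (mod 197). So (195)! ≡ -1 × (196)^(-1) ≡ (-1)×(-1) = 1 (mod 197)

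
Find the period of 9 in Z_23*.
Powers of 9 mod 23: 9^1≡9, 9^2≡12, 9^3≡16, 9^4≡6, 9^5≡8, 9^6≡3, 9^7≡4, 9^8≡13, 9^9≡2, 9^10≡18, 9^11≡1. ord_23(9) = 11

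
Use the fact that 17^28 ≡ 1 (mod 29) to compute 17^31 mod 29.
By Fermat: 17^{28} ≡ 1 (mod 29). So 17^{31} = 17^{28} · 17^{3} ≡ 17^{3} ≡ 12 (mod 29)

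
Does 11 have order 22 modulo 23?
ord_23(11) divides 22. For each prime q|22: 11^{11}≡22, 11^{2}≡6, none ≡ 1. So 11 has order 22 and is a primitive root mod 23.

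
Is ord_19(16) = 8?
Powers of 16 mod 19: 16^1≡16, 16^2≡9, 16^3≡11, 16^4≡5, 16^5≡4, 16^6≡7, 16^7≡17, 16^8≡6, 16^9≡1. 16^8≡6≢1, so ord ≠ 8. No, the actual order is 9.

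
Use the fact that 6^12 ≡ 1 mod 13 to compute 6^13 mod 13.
By Fermat: 6^{12} ≡ 1 mod 13. So 6^{13} = 6^{12} · 6^{1} ≡ 6^{1} ≡ 6 mod 13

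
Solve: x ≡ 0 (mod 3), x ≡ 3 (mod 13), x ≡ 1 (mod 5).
M = 3 × 13 × 5 = 195. M₁ = 65, y₁ ≡ 2 (mod 3). M₂ = 15, y₂ ≡ 7 (mod 13). M₃ = 39, y₃ ≡ 4 (mod 5). x = 0×65×2 + 3×15×7 + 1×39×4 ≡ 81 (mod 195)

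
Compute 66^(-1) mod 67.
Since 67 is prime, by Fermat 66^(-1) ≡ 66^{65} ≡ 66 mod 67. Verify: 66 × 66 = 4356 ≡ 1 mod 67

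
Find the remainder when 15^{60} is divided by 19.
By Fermat: 15^{18} ≡ 1 mod 19. 60 = 3×18 + 6. So 15^{60} ≡ 15^{6} ≡ 11 mod 19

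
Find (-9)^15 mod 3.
By repeated squaring mod 3: (-9)^{1}≡0, (-9)^{2}≡0, (-9)^{4}≡0, (-9)^{8}≡0. Then (-9)^{15} = (-9)^{8+4+2+1} ≡ 0 × 0 × 0 × 0 ≡ 0 mod 3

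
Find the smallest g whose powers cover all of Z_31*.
g = 3. Powers: [3, 9, 27, 19, 26, 16, 17, ...] generates all 30 non-zero residues.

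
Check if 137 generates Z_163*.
ord_163(137) divides 162. For each prime q|162: 137^{81}≡162, 137^{54}≡104, none ≡ 1. So 137 has order 162 and is a primitive root mod 163.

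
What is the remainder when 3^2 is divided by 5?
3^{2} = 9 ≡ 4 (mod 5)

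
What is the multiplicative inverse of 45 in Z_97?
Since 97 is prime, by Fermat 45^(-1) ≡ 45^{95} ≡ 69 (mod 97). Verify: 45 × 69 = 3105 ≡ 1 (mod 97)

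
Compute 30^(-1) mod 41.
Since 41 is prime, by Fermat 30^(-1) ≡ 30^{39} ≡ 26 mod 41. Verify: 30 × 26 = 780 ≡ 1 mod 41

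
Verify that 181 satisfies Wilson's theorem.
(180)! mod 181 = 180. Since this equals -1 mod 181, Wilson confirms 181 is prime.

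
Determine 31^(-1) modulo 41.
Since 41 is prime, by Fermat 31^(-1) ≡ 31^{39} ≡ 4 mod 41. Verify: 31 × 4 = 124 ≡ 1 mod 41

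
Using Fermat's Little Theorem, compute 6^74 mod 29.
By Fermat: 6^{28} ≡ 1 (mod 29). 74 = 2×28 + 18. So 6^{74} ≡ 6^{18} ≡ 20 (mod 29)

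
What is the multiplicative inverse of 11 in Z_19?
Since 19 is prime, by Fermat 11^(-1) ≡ 11^{17} ≡ 7 (mod 19). Verify: 11 × 7 = 77 ≡ 1 (mod 19)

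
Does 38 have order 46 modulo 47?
ord_47(38) divides 46. For each prime q|46: 38^{23}≡46, 38^{2}≡34, none ≡ 1. So 38 has order 46 and is a primitive root mod 47.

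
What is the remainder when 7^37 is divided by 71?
By repeated squaring mod 71: 7^{1}≡7, 7^{2}≡49, 7^{4}≡58, 7^{8}≡27, 7^{16}≡19, 7^{32}≡6. Then 7^{37} = 7^{32+4+1} ≡ 6 × 58 × 7 ≡ 22 mod 71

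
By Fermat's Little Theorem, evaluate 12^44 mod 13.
By Fermat: 12^{12} ≡ 1 mod 13. 44 = 3×12 + 8. So 12^{44} ≡ 12^{8} ≡ 1 mod 13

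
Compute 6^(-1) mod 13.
Since 13 is prime, by Fermat 6^(-1) ≡ 6^{11} ≡ 11 mod 13. Verify: 6 × 11 = 66 ≡ 1 mod 13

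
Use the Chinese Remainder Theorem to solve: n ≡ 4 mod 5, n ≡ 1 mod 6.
M = 5 × 6 = 30. M₁ = 6, y₁ ≡ 1 mod 5. M₂ = 5, y₂ ≡ 5 mod 6. n = 4×6×1 + 1×5×5 ≡ 19 mod 30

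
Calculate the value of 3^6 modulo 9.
By repeated squaring (mod 9): 3^{1}≡3, 3^{2}≡0, 3^{4}≡0. Then 3^{6} = 3^{4+2} ≡ 0 × 0 ≡ 0 (mod 9)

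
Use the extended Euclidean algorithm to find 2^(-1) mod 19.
Extended GCD: 2(-9) + 19(1) = 1. So 2^(-1) ≡ -9 ≡ 10 mod 19. Verify: 2 × 10 = 20 ≡ 1 mod 19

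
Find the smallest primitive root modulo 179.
g = 2. Powers: [2, 4, 8, 16, 32, 64, 128, 77, 154, 129, ...] generates all 178 non-zero residues.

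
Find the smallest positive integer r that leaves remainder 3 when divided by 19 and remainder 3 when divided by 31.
M = 19 × 31 = 589. M₁ = 31, y₁ ≡ 8 (mod 19). M₂ = 19, y₂ ≡ 18 (mod 31). r = 3×31×8 + 3×19×18 ≡ 3 (mod 589)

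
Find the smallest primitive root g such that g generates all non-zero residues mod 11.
g = 2. Powers: [2, 4, 8, 5, 10, 9, 7, ...] generates all 10 non-zero residues.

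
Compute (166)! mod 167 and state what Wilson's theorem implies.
(166)! mod 167 = 166. Since this equals -1 (mod 167), Wilson confirms 167 is prime.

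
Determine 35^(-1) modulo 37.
Since 37 is prime, by Fermat 35^(-1) ≡ 35^{35} ≡ 18 (mod 37). Verify: 35 × 18 = 630 ≡ 1 (mod 37)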